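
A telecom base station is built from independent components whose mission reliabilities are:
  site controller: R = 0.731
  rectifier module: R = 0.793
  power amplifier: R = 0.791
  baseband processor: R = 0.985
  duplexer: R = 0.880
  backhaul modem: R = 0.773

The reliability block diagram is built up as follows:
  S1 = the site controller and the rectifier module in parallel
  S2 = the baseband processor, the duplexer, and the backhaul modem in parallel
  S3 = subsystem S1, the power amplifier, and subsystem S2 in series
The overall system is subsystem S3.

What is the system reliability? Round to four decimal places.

Parallel (site controller and rectifier module): 1 − (1 − 0.731000)(1 − 0.793000) = 0.944317
Parallel (baseband processor, duplexer, and backhaul modem): 1 − (1 − 0.985000)(1 − 0.880000)(1 − 0.773000) = 0.999591
Series ([0.944317], power amplifier, and [0.999591]): 0.944317 × 0.791000 × 0.999591 = 0.7466

0.7466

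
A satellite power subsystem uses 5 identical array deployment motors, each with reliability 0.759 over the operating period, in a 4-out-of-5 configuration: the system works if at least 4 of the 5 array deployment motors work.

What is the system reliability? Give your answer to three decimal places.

0.652

R = Σ_{i=4}^{5} C(5,i) p^i (1−p)^{5−i} with p = 0.759
C(5,4)·0.759^4·0.241^1 = 0.39990
C(5,5)·0.759^5·0.241^0 = 0.25189
Sum = 0.652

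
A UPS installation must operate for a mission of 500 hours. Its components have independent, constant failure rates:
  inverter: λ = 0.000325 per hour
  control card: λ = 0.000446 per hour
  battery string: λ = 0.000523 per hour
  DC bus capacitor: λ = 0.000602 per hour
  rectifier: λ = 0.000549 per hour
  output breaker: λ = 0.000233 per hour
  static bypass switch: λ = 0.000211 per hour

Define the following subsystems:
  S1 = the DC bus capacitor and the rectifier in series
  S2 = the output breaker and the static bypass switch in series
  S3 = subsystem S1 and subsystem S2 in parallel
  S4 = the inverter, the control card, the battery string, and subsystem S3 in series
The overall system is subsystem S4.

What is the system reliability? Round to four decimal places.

0.4780

R(inverter) = exp(−0.000325 × 500) = 0.850016
R(control card) = exp(−0.000446 × 500) = 0.800115
R(battery string) = exp(−0.000523 × 500) = 0.769896
R(DC bus capacitor) = exp(−0.000602 × 500) = 0.740078
R(rectifier) = exp(−0.000549 × 500) = 0.759952
R(output breaker) = exp(−0.000233 × 500) = 0.890030
R(static bypass switch) = exp(−0.000211 × 500) = 0.899874
Series (DC bus capacitor and rectifier): 0.740078 × 0.759952 = 0.562424
Series (output breaker and static bypass switch): 0.890030 × 0.899874 = 0.800915
Parallel ([0.562424] and [0.800915]): 1 − (1 − 0.562424)(1 − 0.800915) = 0.912885
Series (inverter, control card, battery string, and [0.912885]): 0.850016 × 0.800115 × 0.769896 × 0.912885 = 0.4780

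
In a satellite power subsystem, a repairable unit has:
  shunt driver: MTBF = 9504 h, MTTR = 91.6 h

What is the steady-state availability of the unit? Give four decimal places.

0.9905

A(shunt driver) = MTBF/(MTBF+MTTR) = 9504/(9504+91.6) = 0.9905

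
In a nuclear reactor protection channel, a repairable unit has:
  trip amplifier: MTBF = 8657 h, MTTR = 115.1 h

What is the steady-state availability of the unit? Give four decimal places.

A(trip amplifier) = MTBF/(MTBF+MTTR) = 8657/(8657+115.1) = 0.9869

0.9869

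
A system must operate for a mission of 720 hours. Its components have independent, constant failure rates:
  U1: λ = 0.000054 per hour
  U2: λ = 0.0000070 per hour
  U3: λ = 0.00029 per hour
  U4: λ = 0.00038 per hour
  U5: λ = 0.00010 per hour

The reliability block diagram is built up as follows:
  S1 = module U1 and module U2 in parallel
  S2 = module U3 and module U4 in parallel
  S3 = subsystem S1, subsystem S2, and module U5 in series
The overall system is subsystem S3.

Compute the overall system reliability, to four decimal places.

0.8884

R(U1) = exp(−0.000054 × 720) = 0.961866
R(U2) = exp(−0.0000070 × 720) = 0.994973
R(U3) = exp(−0.00029 × 720) = 0.811558
R(U4) = exp(−0.00038 × 720) = 0.760636
R(U5) = exp(−0.00010 × 720) = 0.930531
Parallel (U1 and U2): 1 − (1 − 0.961866)(1 − 0.994973) = 0.999808
Parallel (U3 and U4): 1 − (1 − 0.811558)(1 − 0.760636) = 0.954894
Series ([0.999808], [0.954894], and U5): 0.999808 × 0.954894 × 0.930531 = 0.8884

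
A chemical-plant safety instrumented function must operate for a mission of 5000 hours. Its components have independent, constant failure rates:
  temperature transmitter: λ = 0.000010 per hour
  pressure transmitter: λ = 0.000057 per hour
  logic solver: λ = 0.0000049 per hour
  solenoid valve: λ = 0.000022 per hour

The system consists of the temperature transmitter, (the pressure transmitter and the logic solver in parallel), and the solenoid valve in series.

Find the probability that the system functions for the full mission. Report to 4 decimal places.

R(temperature transmitter) = exp(−0.000010 × 5000) = 0.951229
R(pressure transmitter) = exp(−0.000057 × 5000) = 0.752014
R(logic solver) = exp(−0.0000049 × 5000) = 0.975798
R(solenoid valve) = exp(−0.000022 × 5000) = 0.895834
Parallel (pressure transmitter and logic solver): 1 − (1 − 0.752014)(1 − 0.975798) = 0.993998
Series (temperature transmitter, [0.993998], and solenoid valve): 0.951229 × 0.993998 × 0.895834 = 0.8470

0.8470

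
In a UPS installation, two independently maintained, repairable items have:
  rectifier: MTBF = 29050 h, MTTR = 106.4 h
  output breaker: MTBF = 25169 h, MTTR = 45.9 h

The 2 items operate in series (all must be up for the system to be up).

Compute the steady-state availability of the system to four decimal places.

0.9945

A(rectifier) = MTBF/(MTBF+MTTR) = 29050/(29050+106.4) = 0.996351
A(output breaker) = MTBF/(MTBF+MTTR) = 25169/(25169+45.9) = 0.998180
Series availability: 0.996351 × 0.998180 = 0.9945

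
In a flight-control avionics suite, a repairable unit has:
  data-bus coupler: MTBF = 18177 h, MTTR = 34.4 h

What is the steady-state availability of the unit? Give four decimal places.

0.9981

A(data-bus coupler) = MTBF/(MTBF+MTTR) = 18177/(18177+34.4) = 0.9981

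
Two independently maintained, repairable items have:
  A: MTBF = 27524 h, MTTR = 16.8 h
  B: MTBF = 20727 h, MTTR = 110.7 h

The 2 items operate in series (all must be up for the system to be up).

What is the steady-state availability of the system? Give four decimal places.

0.9941

A(A) = MTBF/(MTBF+MTTR) = 27524/(27524+16.8) = 0.999390
A(B) = MTBF/(MTBF+MTTR) = 20727/(20727+110.7) = 0.994688
Series availability: 0.999390 × 0.994688 = 0.9941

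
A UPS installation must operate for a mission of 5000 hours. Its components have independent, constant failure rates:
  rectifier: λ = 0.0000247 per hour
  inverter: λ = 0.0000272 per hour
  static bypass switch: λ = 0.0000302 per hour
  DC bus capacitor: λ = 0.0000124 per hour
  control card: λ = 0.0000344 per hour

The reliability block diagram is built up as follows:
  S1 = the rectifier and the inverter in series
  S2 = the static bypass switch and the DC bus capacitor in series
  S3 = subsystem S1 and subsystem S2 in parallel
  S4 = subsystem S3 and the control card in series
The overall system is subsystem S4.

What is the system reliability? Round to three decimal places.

0.805

R(rectifier) = exp(−0.0000247 × 5000) = 0.88382
R(inverter) = exp(−0.0000272 × 5000) = 0.87284
R(static bypass switch) = exp(−0.0000302 × 5000) = 0.85985
R(DC bus capacitor) = exp(−0.0000124 × 5000) = 0.93988
R(control card) = exp(−0.0000344 × 5000) = 0.84198
Series (rectifier and inverter): 0.88382 × 0.87284 = 0.77143
Series (static bypass switch and DC bus capacitor): 0.85985 × 0.93988 = 0.80816
Parallel ([0.77143] and [0.80816]): 1 − (1 − 0.77143)(1 − 0.80816) = 0.95615
Series ([0.95615] and control card): 0.95615 × 0.84198 = 0.805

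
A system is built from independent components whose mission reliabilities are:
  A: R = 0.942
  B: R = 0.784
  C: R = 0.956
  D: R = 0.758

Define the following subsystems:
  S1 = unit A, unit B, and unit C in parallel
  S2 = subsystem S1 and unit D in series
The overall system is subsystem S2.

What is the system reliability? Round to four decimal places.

Parallel (A, B, and C): 1 − (1 − 0.942000)(1 − 0.784000)(1 − 0.956000) = 0.999449
Series ([0.999449] and D): 0.999449 × 0.758000 = 0.7576

0.7576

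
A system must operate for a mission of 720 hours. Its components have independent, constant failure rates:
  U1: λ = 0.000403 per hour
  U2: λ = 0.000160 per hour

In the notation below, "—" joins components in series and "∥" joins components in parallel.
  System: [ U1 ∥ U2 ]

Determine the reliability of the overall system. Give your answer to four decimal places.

R(U1) = exp(−0.000403 × 720) = 0.748144
R(U2) = exp(−0.000160 × 720) = 0.891188
Parallel (U1 and U2): 1 − (1 − 0.748144)(1 − 0.891188) = 0.9726

0.9726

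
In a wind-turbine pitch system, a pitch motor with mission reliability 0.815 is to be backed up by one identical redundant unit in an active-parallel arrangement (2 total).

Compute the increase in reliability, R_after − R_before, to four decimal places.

R_before = 0.815
R_after = 1 − (1 − 0.815)^2 = 0.9658
ΔR = 0.9658 − 0.815 = 0.1508

0.1508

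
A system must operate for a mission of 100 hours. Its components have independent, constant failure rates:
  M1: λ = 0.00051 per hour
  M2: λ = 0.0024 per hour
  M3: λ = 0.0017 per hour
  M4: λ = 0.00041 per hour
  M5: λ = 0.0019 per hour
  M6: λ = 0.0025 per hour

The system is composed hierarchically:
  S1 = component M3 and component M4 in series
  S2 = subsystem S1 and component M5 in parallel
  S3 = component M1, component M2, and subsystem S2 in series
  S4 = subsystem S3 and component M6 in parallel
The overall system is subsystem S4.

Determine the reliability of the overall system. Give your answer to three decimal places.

0.939

R(M1) = exp(−0.00051 × 100) = 0.95028
R(M2) = exp(−0.0024 × 100) = 0.78663
R(M3) = exp(−0.0017 × 100) = 0.84366
R(M4) = exp(−0.00041 × 100) = 0.95983
R(M5) = exp(−0.0019 × 100) = 0.82696
R(M6) = exp(−0.0025 × 100) = 0.77880
Series (M3 and M4): 0.84366 × 0.95983 = 0.80977
Parallel ([0.80977] and M5): 1 − (1 − 0.80977)(1 − 0.82696) = 0.96708
Series (M1, M2, and [0.96708]): 0.95028 × 0.78663 × 0.96708 = 0.72291
Parallel ([0.72291] and M6): 1 − (1 − 0.72291)(1 − 0.77880) = 0.939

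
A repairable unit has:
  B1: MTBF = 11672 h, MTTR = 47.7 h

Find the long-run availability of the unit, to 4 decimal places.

0.9959

A(B1) = MTBF/(MTBF+MTTR) = 11672/(11672+47.7) = 0.9959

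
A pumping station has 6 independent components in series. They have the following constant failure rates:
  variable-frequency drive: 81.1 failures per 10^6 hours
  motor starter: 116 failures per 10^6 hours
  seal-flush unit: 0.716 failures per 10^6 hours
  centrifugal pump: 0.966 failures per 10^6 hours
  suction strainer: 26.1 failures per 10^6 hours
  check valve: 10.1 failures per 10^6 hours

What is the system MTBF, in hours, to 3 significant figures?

4260

Series of exponential components: λ_sys = Σ λ_i
λ_sys = 0.0000811 + 0.000116 + 0.000000716 + 0.000000966 + 0.0000261 + 0.0000101 = 2.3498e-04 /h
MTBF = 1 / λ_sys = 4260 h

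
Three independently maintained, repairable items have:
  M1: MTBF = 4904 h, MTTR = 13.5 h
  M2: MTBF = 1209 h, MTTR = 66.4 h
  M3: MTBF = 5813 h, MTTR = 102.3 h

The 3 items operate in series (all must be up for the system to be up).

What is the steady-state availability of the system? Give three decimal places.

0.929

A(M1) = MTBF/(MTBF+MTTR) = 4904/(4904+13.5) = 0.997255
A(M2) = MTBF/(MTBF+MTTR) = 1209/(1209+66.4) = 0.947938
A(M3) = MTBF/(MTBF+MTTR) = 5813/(5813+102.3) = 0.982706
Series availability: 0.997255 × 0.947938 × 0.982706 = 0.929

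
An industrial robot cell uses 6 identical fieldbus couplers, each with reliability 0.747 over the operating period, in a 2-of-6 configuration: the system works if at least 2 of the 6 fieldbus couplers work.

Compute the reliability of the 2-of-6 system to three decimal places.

R = Σ_{i=2}^{6} C(6,i) p^i (1−p)^{6−i} with p = 0.747
C(6,2)·0.747^2·0.253^4 = 0.03429
C(6,3)·0.747^3·0.253^3 = 0.13501
C(6,4)·0.747^4·0.253^2 = 0.29896
C(6,5)·0.747^5·0.253^1 = 0.35308
C(6,6)·0.747^6·0.253^0 = 0.17375
Sum = 0.995

0.995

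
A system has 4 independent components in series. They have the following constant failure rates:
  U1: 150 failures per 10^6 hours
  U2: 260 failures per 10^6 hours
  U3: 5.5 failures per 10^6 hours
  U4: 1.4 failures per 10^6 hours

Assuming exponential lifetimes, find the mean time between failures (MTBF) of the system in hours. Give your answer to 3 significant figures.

Series of exponential components: λ_sys = Σ λ_i
λ_sys = 0.00015 + 0.00026 + 0.0000055 + 0.0000014 = 4.1690e-04 /h
MTBF = 1 / λ_sys = 2400 h

2400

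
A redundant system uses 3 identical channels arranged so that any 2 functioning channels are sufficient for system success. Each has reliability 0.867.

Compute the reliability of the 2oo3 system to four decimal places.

0.9516

R = Σ_{i=2}^{3} C(3,i) p^i (1−p)^{3−i} with p = 0.867
C(3,2)·0.867^2·0.133^1 = 0.299924
C(3,3)·0.867^3·0.133^0 = 0.651714
Sum = 0.9516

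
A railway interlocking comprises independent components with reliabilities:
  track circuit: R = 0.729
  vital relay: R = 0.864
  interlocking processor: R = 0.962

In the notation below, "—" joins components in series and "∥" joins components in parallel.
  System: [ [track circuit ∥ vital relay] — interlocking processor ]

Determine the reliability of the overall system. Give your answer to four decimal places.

Parallel (track circuit and vital relay): 1 − (1 − 0.729000)(1 − 0.864000) = 0.963144
Series ([0.963144] and interlocking processor): 0.963144 × 0.962000 = 0.9265

0.9265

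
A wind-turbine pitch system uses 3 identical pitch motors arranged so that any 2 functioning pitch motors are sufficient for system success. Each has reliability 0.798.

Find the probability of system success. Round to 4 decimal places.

R = Σ_{i=2}^{3} C(3,i) p^i (1−p)^{3−i} with p = 0.798
C(3,2)·0.798^2·0.202^1 = 0.385903
C(3,3)·0.798^3·0.202^0 = 0.508170
Sum = 0.8941

0.8941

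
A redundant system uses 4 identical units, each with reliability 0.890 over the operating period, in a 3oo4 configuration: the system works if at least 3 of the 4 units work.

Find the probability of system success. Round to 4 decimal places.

R = Σ_{i=3}^{4} C(4,i) p^i (1−p)^{4−i} with p = 0.890
C(4,3)·0.890^3·0.110^1 = 0.310186
C(4,4)·0.890^4·0.110^0 = 0.627422
Sum = 0.9376

0.9376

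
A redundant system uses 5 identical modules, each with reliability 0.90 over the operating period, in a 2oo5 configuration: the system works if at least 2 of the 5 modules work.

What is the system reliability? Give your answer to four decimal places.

0.9995

R = Σ_{i=2}^{5} C(5,i) p^i (1−p)^{5−i} with p = 0.90
C(5,2)·0.90^2·0.10^3 = 0.008100
C(5,3)·0.90^3·0.10^2 = 0.072900
C(5,4)·0.90^4·0.10^1 = 0.328050
C(5,5)·0.90^5·0.10^0 = 0.590490
Sum = 0.9995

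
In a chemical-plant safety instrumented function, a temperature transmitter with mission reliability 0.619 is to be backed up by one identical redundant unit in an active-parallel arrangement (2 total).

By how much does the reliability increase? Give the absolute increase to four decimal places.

0.2358

R_before = 0.619
R_after = 1 − (1 − 0.619)^2 = 0.8548
ΔR = 0.8548 − 0.619 = 0.2358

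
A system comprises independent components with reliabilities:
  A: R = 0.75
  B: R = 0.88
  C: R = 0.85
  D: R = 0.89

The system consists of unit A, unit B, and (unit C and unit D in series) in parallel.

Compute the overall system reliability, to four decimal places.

0.9927

Series (C and D): 0.850000 × 0.890000 = 0.756500
Parallel (A, B, and [0.756500]): 1 − (1 − 0.750000)(1 − 0.880000)(1 − 0.756500) = 0.9927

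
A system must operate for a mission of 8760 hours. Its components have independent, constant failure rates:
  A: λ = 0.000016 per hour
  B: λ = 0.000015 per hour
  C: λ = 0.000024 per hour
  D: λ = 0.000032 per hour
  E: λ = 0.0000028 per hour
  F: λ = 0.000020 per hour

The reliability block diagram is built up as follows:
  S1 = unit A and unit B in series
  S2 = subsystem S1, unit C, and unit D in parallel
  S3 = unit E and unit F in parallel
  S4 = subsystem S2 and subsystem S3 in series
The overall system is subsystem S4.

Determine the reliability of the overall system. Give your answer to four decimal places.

R(A) = exp(−0.000016 × 8760) = 0.869219
R(B) = exp(−0.000015 × 8760) = 0.876867
R(C) = exp(−0.000024 × 8760) = 0.810390
R(D) = exp(−0.000032 × 8760) = 0.755542
R(E) = exp(−0.0000028 × 8760) = 0.975770
R(F) = exp(−0.000020 × 8760) = 0.839289
Series (A and B): 0.869219 × 0.876867 = 0.762189
Parallel ([0.762189], C, and D): 1 − (1 − 0.762189)(1 − 0.810390)(1 − 0.755542) = 0.988977
Parallel (E and F): 1 − (1 − 0.975770)(1 − 0.839289) = 0.996106
Series ([0.988977] and [0.996106]): 0.988977 × 0.996106 = 0.9851

0.9851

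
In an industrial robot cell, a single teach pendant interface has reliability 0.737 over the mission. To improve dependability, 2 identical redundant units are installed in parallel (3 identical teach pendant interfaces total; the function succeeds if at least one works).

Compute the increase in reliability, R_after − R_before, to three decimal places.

R_before = 0.737
R_after = 1 − (1 − 0.737)^3 = 0.982
ΔR = 0.982 − 0.737 = 0.245

0.245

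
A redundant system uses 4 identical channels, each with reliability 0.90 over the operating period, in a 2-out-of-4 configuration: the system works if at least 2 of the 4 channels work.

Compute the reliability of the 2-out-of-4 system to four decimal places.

R = Σ_{i=2}^{4} C(4,i) p^i (1−p)^{4−i} with p = 0.90
C(4,2)·0.90^2·0.10^2 = 0.048600
C(4,3)·0.90^3·0.10^1 = 0.291600
C(4,4)·0.90^4·0.10^0 = 0.656100
Sum = 0.9963

0.9963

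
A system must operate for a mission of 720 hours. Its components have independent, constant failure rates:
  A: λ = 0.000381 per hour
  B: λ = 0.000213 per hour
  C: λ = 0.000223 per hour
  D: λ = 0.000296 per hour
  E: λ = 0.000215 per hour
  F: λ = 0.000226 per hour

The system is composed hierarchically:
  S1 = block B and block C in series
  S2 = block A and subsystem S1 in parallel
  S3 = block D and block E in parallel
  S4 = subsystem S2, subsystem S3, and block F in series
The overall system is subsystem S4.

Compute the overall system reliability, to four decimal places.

R(A) = exp(−0.000381 × 720) = 0.760089
R(B) = exp(−0.000213 × 720) = 0.857821
R(C) = exp(−0.000223 × 720) = 0.851667
R(D) = exp(−0.000296 × 720) = 0.808059
R(E) = exp(−0.000215 × 720) = 0.856586
R(F) = exp(−0.000226 × 720) = 0.849829
Series (B and C): 0.857821 × 0.851667 = 0.730578
Parallel (A and [0.730578]): 1 − (1 − 0.760089)(1 − 0.730578) = 0.935363
Parallel (D and E): 1 − (1 − 0.808059)(1 − 0.856586) = 0.972473
Series ([0.935363], [0.972473], and F): 0.935363 × 0.972473 × 0.849829 = 0.7730

0.7730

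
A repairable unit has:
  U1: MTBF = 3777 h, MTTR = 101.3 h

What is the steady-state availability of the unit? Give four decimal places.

0.9739

A(U1) = MTBF/(MTBF+MTTR) = 3777/(3777+101.3) = 0.9739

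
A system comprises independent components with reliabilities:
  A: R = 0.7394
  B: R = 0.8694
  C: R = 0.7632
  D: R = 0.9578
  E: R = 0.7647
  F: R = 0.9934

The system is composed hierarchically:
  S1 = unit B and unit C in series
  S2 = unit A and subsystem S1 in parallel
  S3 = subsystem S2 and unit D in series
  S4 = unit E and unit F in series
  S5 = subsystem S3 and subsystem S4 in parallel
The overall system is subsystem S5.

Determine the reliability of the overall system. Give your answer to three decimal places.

0.970

Series (B and C): 0.86940 × 0.76320 = 0.66353
Parallel (A and [0.66353]): 1 − (1 − 0.73940)(1 − 0.66353) = 0.91232
Series ([0.91232] and D): 0.91232 × 0.95780 = 0.87382
Series (E and F): 0.76470 × 0.99340 = 0.75965
Parallel ([0.87382] and [0.75965]): 1 − (1 − 0.87382)(1 − 0.75965) = 0.970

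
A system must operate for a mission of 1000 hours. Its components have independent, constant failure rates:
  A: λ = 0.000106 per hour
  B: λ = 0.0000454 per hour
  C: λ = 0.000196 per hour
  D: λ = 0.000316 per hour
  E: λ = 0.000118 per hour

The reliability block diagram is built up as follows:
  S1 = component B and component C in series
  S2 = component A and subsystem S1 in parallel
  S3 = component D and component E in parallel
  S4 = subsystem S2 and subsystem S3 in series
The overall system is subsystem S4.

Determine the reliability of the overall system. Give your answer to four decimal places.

0.9489

R(A) = exp(−0.000106 × 1000) = 0.899425
R(B) = exp(−0.0000454 × 1000) = 0.955615
R(C) = exp(−0.000196 × 1000) = 0.822012
R(D) = exp(−0.000316 × 1000) = 0.729059
R(E) = exp(−0.000118 × 1000) = 0.888696
Series (B and C): 0.955615 × 0.822012 = 0.785527
Parallel (A and [0.785527]): 1 − (1 − 0.899425)(1 − 0.785527) = 0.978429
Parallel (D and E): 1 − (1 − 0.729059)(1 − 0.888696) = 0.969843
Series ([0.978429] and [0.969843]): 0.978429 × 0.969843 = 0.9489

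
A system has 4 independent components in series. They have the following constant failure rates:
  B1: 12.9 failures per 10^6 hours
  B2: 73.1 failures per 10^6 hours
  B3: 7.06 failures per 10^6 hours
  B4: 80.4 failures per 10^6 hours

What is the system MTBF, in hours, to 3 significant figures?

5770

Series of exponential components: λ_sys = Σ λ_i
λ_sys = 0.0000129 + 0.0000731 + 0.00000706 + 0.0000804 = 1.7346e-04 /h
MTBF = 1 / λ_sys = 5770 h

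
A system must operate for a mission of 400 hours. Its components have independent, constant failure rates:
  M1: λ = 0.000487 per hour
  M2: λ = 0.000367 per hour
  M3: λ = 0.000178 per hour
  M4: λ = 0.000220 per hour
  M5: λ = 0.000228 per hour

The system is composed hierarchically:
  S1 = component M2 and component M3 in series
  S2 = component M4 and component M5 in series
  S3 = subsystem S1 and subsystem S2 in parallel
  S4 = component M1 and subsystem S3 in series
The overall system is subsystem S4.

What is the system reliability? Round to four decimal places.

0.7966

R(M1) = exp(−0.000487 × 400) = 0.822999
R(M2) = exp(−0.000367 × 400) = 0.863467
R(M3) = exp(−0.000178 × 400) = 0.931276
R(M4) = exp(−0.000220 × 400) = 0.915761
R(M5) = exp(−0.000228 × 400) = 0.912835
Series (M2 and M3): 0.863467 × 0.931276 = 0.804126
Series (M4 and M5): 0.915761 × 0.912835 = 0.835939
Parallel ([0.804126] and [0.835939]): 1 − (1 − 0.804126)(1 − 0.835939) = 0.967865
Series (M1 and [0.967865]): 0.822999 × 0.967865 = 0.7966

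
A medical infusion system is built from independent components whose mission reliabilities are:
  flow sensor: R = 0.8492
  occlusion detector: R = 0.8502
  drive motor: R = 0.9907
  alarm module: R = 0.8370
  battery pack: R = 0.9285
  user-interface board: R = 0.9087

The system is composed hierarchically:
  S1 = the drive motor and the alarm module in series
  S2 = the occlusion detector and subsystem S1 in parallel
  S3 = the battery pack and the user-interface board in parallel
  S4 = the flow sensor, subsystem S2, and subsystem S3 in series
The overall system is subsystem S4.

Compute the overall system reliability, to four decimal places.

Series (drive motor and alarm module): 0.990700 × 0.837000 = 0.829216
Parallel (occlusion detector and [0.829216]): 1 − (1 − 0.850200)(1 − 0.829216) = 0.974417
Parallel (battery pack and user-interface board): 1 − (1 − 0.928500)(1 − 0.908700) = 0.993472
Series (flow sensor, [0.974417], and [0.993472]): 0.849200 × 0.974417 × 0.993472 = 0.8221

0.8221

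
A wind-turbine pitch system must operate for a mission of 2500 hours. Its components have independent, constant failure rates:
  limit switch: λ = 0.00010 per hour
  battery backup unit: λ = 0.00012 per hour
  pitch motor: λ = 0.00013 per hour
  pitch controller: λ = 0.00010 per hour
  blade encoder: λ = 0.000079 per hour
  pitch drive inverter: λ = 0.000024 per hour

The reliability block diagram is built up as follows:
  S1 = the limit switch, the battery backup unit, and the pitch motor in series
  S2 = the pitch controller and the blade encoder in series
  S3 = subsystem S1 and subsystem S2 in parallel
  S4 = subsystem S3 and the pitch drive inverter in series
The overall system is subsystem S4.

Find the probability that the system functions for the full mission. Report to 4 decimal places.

0.7436

R(limit switch) = exp(−0.00010 × 2500) = 0.778801
R(battery backup unit) = exp(−0.00012 × 2500) = 0.740818
R(pitch motor) = exp(−0.00013 × 2500) = 0.722527
R(pitch controller) = exp(−0.00010 × 2500) = 0.778801
R(blade encoder) = exp(−0.000079 × 2500) = 0.820780
R(pitch drive inverter) = exp(−0.000024 × 2500) = 0.941765
Series (limit switch, battery backup unit, and pitch motor): 0.778801 × 0.740818 × 0.722527 = 0.416862
Series (pitch controller and blade encoder): 0.778801 × 0.820780 = 0.639224
Parallel ([0.416862] and [0.639224]): 1 − (1 − 0.416862)(1 − 0.639224) = 0.789618
Series ([0.789618] and pitch drive inverter): 0.789618 × 0.941765 = 0.7436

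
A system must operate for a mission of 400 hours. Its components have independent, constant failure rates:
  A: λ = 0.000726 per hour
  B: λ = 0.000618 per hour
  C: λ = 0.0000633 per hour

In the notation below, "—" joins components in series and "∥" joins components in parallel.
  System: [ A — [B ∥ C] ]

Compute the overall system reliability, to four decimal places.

R(A) = exp(−0.000726 × 400) = 0.747964
R(B) = exp(−0.000618 × 400) = 0.780984
R(C) = exp(−0.0000633 × 400) = 0.974998
Parallel (B and C): 1 − (1 − 0.780984)(1 − 0.974998) = 0.994524
Series (A and [0.994524]): 0.747964 × 0.994524 = 0.7439

0.7439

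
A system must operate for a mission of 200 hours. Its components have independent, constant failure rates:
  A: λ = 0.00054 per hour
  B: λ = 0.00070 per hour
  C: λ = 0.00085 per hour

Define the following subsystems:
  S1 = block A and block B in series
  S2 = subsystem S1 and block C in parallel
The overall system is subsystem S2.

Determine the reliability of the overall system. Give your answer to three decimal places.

0.966

R(A) = exp(−0.00054 × 200) = 0.89763
R(B) = exp(−0.00070 × 200) = 0.86936
R(C) = exp(−0.00085 × 200) = 0.84366
Series (A and B): 0.89763 × 0.86936 = 0.78036
Parallel ([0.78036] and C): 1 − (1 − 0.78036)(1 − 0.84366) = 0.966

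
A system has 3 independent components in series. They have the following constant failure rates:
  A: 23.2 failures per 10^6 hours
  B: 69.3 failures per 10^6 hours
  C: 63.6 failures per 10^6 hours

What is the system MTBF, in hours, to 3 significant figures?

6410

Series of exponential components: λ_sys = Σ λ_i
λ_sys = 0.0000232 + 0.0000693 + 0.0000636 = 1.5610e-04 /h
MTBF = 1 / λ_sys = 6410 h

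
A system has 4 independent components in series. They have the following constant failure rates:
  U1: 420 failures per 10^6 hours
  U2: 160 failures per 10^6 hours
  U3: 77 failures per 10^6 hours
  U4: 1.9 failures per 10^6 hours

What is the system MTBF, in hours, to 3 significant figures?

Series of exponential components: λ_sys = Σ λ_i
λ_sys = 0.00042 + 0.00016 + 0.000077 + 0.0000019 = 6.5890e-04 /h
MTBF = 1 / λ_sys = 1520 h

1520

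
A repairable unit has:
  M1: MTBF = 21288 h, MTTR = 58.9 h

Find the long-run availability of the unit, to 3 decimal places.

A(M1) = MTBF/(MTBF+MTTR) = 21288/(21288+58.9) = 0.997

0.997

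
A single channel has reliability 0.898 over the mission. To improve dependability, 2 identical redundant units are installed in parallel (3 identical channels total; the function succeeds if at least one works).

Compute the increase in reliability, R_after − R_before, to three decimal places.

0.101

R_before = 0.898
R_after = 1 − (1 − 0.898)^3 = 0.999
ΔR = 0.999 − 0.898 = 0.101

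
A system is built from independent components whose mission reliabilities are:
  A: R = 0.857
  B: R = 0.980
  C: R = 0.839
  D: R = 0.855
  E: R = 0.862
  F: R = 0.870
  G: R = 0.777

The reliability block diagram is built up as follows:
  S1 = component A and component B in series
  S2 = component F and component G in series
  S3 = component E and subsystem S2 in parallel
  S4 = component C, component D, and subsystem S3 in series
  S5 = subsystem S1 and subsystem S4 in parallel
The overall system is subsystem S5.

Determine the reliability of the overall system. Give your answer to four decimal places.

0.9496

Series (A and B): 0.857000 × 0.980000 = 0.839860
Series (F and G): 0.870000 × 0.777000 = 0.675990
Parallel (E and [0.675990]): 1 − (1 − 0.862000)(1 − 0.675990) = 0.955287
Series (C, D, and [0.955287]): 0.839000 × 0.855000 × 0.955287 = 0.685270
Parallel ([0.839860] and [0.685270]): 1 − (1 − 0.839860)(1 − 0.685270) = 0.9496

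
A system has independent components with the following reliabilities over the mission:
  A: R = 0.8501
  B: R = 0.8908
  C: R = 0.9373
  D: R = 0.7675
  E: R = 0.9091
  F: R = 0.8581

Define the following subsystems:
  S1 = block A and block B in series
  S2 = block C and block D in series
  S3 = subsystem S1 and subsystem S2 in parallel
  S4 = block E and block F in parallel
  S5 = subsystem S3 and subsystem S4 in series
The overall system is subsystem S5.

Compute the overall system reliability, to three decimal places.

Series (A and B): 0.85010 × 0.89080 = 0.75727
Series (C and D): 0.93730 × 0.76750 = 0.71938
Parallel ([0.75727] and [0.71938]): 1 − (1 − 0.75727)(1 − 0.71938) = 0.93189
Parallel (E and F): 1 − (1 − 0.90910)(1 − 0.85810) = 0.98710
Series ([0.93189] and [0.98710]): 0.93189 × 0.98710 = 0.920

0.920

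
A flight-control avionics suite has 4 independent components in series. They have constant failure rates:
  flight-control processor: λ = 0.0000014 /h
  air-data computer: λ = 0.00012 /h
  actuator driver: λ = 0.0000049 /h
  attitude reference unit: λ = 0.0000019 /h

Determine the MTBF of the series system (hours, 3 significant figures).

7800

Series of exponential components: λ_sys = Σ λ_i
λ_sys = 0.0000014 + 0.00012 + 0.0000049 + 0.0000019 = 1.2820e-04 /h
MTBF = 1 / λ_sys = 7800 h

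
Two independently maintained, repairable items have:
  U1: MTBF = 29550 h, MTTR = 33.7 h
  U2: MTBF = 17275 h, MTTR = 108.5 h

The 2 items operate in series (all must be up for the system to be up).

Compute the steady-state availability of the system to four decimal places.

A(U1) = MTBF/(MTBF+MTTR) = 29550/(29550+33.7) = 0.998861
A(U2) = MTBF/(MTBF+MTTR) = 17275/(17275+108.5) = 0.993758
Series availability: 0.998861 × 0.993758 = 0.9926

0.9926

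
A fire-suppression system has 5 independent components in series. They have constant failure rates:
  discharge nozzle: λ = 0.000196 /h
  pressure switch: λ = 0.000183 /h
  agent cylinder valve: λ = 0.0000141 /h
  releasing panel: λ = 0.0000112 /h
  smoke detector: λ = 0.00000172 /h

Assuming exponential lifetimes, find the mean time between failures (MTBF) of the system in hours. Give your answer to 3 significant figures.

2460

Series of exponential components: λ_sys = Σ λ_i
λ_sys = 0.000196 + 0.000183 + 0.0000141 + 0.0000112 + 0.00000172 = 4.0602e-04 /h
MTBF = 1 / λ_sys = 2460 h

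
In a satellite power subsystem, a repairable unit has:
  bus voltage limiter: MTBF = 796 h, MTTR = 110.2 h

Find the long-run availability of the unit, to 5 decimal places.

A(bus voltage limiter) = MTBF/(MTBF+MTTR) = 796/(796+110.2) = 0.87839

0.87839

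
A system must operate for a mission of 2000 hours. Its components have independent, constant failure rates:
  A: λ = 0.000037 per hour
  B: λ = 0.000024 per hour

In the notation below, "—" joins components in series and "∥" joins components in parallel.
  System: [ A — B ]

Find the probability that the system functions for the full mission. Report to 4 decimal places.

R(A) = exp(−0.000037 × 2000) = 0.928672
R(B) = exp(−0.000024 × 2000) = 0.953134
Series (A and B): 0.928672 × 0.953134 = 0.8851

0.8851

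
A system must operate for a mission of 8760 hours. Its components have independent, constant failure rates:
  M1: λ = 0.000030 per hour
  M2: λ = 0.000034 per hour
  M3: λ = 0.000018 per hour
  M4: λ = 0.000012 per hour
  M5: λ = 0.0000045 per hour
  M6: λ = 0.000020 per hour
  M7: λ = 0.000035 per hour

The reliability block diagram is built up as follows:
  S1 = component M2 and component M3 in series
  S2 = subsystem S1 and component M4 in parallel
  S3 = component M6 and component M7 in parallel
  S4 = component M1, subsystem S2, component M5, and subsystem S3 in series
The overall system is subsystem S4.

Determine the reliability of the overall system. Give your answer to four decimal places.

R(M1) = exp(−0.000030 × 8760) = 0.768896
R(M2) = exp(−0.000034 × 8760) = 0.742420
R(M3) = exp(−0.000018 × 8760) = 0.854123
R(M4) = exp(−0.000012 × 8760) = 0.900216
R(M5) = exp(−0.0000045 × 8760) = 0.961347
R(M6) = exp(−0.000020 × 8760) = 0.839289
R(M7) = exp(−0.000035 × 8760) = 0.735945
Series (M2 and M3): 0.742420 × 0.854123 = 0.634118
Parallel ([0.634118] and M4): 1 − (1 − 0.634118)(1 − 0.900216) = 0.963491
Parallel (M6 and M7): 1 − (1 − 0.839289)(1 − 0.735945) = 0.957563
Series (M1, [0.963491], M5, and [0.957563]): 0.768896 × 0.963491 × 0.961347 × 0.957563 = 0.6820

0.6820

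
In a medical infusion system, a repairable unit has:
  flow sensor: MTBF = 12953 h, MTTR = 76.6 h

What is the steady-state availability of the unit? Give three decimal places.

0.994

A(flow sensor) = MTBF/(MTBF+MTTR) = 12953/(12953+76.6) = 0.994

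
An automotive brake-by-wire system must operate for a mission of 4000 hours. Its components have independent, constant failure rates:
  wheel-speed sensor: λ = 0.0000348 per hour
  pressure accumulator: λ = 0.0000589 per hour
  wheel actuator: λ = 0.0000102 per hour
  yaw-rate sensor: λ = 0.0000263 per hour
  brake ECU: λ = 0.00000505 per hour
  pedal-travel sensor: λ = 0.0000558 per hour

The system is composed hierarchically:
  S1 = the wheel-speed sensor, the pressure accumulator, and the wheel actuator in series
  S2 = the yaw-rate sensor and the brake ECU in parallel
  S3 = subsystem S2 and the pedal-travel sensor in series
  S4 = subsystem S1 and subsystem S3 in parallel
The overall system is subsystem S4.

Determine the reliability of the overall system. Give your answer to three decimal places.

R(wheel-speed sensor) = exp(−0.0000348 × 4000) = 0.87005
R(pressure accumulator) = exp(−0.0000589 × 4000) = 0.79010
R(wheel actuator) = exp(−0.0000102 × 4000) = 0.96002
R(yaw-rate sensor) = exp(−0.0000263 × 4000) = 0.90014
R(brake ECU) = exp(−0.00000505 × 4000) = 0.98000
R(pedal-travel sensor) = exp(−0.0000558 × 4000) = 0.79995
Series (wheel-speed sensor, pressure accumulator, and wheel actuator): 0.87005 × 0.79010 × 0.96002 = 0.65994
Parallel (yaw-rate sensor and brake ECU): 1 − (1 − 0.90014)(1 − 0.98000) = 0.99800
Series ([0.99800] and pedal-travel sensor): 0.99800 × 0.79995 = 0.79835
Parallel ([0.65994] and [0.79835]): 1 − (1 − 0.65994)(1 − 0.79835) = 0.931

0.931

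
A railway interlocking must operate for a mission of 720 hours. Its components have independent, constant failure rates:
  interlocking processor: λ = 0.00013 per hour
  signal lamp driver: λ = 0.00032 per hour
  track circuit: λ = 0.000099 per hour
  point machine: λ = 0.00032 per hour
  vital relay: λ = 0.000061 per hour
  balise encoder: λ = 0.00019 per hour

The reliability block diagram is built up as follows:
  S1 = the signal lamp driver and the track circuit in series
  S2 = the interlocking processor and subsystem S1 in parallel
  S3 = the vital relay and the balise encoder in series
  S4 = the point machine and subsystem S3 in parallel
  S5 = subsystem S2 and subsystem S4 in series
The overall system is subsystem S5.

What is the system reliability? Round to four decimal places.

R(interlocking processor) = exp(−0.00013 × 720) = 0.910647
R(signal lamp driver) = exp(−0.00032 × 720) = 0.794216
R(track circuit) = exp(−0.000099 × 720) = 0.931201
R(point machine) = exp(−0.00032 × 720) = 0.794216
R(vital relay) = exp(−0.000061 × 720) = 0.957031
R(balise encoder) = exp(−0.00019 × 720) = 0.872145
Series (signal lamp driver and track circuit): 0.794216 × 0.931201 = 0.739575
Parallel (interlocking processor and [0.739575]): 1 − (1 − 0.910647)(1 − 0.739575) = 0.976730
Series (vital relay and balise encoder): 0.957031 × 0.872145 = 0.834670
Parallel (point machine and [0.834670]): 1 − (1 − 0.794216)(1 − 0.834670) = 0.965978
Series ([0.976730] and [0.965978]): 0.976730 × 0.965978 = 0.9435

0.9435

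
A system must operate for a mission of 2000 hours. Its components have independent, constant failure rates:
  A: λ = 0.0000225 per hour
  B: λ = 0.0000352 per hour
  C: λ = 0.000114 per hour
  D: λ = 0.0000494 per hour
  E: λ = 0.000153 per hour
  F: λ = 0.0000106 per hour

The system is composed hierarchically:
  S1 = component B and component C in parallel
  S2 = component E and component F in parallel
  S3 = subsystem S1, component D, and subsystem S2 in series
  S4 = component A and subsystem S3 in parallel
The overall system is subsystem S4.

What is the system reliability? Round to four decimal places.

0.9951

R(A) = exp(−0.0000225 × 2000) = 0.955997
R(B) = exp(−0.0000352 × 2000) = 0.932021
R(C) = exp(−0.000114 × 2000) = 0.796124
R(D) = exp(−0.0000494 × 2000) = 0.905924
R(E) = exp(−0.000153 × 2000) = 0.736387
R(F) = exp(−0.0000106 × 2000) = 0.979023
Parallel (B and C): 1 − (1 − 0.932021)(1 − 0.796124) = 0.986141
Parallel (E and F): 1 − (1 − 0.736387)(1 − 0.979023) = 0.994470
Series ([0.986141], D, and [0.994470]): 0.986141 × 0.905924 × 0.994470 = 0.888428
Parallel (A and [0.888428]): 1 − (1 − 0.955997)(1 − 0.888428) = 0.9951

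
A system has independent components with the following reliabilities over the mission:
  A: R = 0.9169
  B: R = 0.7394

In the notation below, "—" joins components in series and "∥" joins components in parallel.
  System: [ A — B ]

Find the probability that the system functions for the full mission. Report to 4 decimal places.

0.6780

Series (A and B): 0.916900 × 0.739400 = 0.6780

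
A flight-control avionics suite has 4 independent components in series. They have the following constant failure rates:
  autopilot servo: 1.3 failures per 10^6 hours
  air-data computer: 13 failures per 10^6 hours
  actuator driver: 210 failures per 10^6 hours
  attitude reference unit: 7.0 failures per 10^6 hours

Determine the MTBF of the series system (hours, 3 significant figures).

Series of exponential components: λ_sys = Σ λ_i
λ_sys = 0.0000013 + 0.000013 + 0.00021 + 0.0000070 = 2.3130e-04 /h
MTBF = 1 / λ_sys = 4320 h

4320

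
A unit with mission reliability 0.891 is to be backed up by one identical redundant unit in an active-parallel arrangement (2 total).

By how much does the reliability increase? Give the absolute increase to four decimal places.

0.0971

R_before = 0.891
R_after = 1 − (1 − 0.891)^2 = 0.9881
ΔR = 0.9881 − 0.891 = 0.0971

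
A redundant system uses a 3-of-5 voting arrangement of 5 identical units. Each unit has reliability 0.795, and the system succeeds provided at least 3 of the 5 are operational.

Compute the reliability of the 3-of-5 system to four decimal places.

R = Σ_{i=3}^{5} C(5,i) p^i (1−p)^{5−i} with p = 0.795
C(5,3)·0.795^3·0.205^2 = 0.211159
C(5,4)·0.795^4·0.205^1 = 0.409442
C(5,5)·0.795^5·0.205^0 = 0.317567
Sum = 0.9382

0.9382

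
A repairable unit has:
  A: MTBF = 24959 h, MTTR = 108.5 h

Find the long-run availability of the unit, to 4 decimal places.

0.9957

A(A) = MTBF/(MTBF+MTTR) = 24959/(24959+108.5) = 0.9957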